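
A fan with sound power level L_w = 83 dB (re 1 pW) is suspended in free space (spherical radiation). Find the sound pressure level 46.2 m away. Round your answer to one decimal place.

The power spreads over a sphere of area 4π·r², so L_p = L_w − 10·log₁₀(4π·r²).
4π·r² = 2.682e+04 m², 10·log₁₀ of that is 44.285 dB.
L_p = 83 − 44.285 = 38.72 dB.

38.7 dB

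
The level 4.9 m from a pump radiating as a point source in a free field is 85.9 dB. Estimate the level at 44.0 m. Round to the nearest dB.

Point-source attenuation: ΔL = 20·log₁₀(r₂/r₁) = 20·log₁₀(44.0/4.9) = 19.065 dB.
L₂ = 85.9 − 20·log₁₀(44.0/4.9) = 85.9 − 19.065 = 66.83 dB.

67 dB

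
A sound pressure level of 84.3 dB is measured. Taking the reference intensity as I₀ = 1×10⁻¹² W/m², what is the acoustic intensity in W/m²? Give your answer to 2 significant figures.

I = I₀·10^(L/10) = 10⁻¹² × 10^(84.3/10) = 10^(-3.570).

0.00027 W/m²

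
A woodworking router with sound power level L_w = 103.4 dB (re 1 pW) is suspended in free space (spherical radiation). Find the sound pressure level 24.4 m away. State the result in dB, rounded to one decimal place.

64.7 dB

L_p = L_w − 10·log₁₀(4π·r²) with r = 24.4 m.
4π·r² = 7482 m², 10·log₁₀ of that is 38.740 dB.
L_p = 103.4 − 38.740 = 64.66 dB.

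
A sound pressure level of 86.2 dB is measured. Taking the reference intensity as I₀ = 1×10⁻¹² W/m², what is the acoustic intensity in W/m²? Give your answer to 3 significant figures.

0.000417 W/m²

I = I₀·10^(L/10) = 10⁻¹² × 10^(86.2/10) = 10^(-3.380).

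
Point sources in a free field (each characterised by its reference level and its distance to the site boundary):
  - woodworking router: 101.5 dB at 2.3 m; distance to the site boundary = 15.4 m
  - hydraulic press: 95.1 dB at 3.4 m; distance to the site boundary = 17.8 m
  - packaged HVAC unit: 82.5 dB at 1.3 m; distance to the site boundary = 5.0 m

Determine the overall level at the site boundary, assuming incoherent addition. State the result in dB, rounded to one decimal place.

First find each source's level at the receiver (point-source: −20·log₁₀(r/r_ref)), then combine on an intensity basis.
woodworking router: 101.5 − 20·log₁₀(15.4/2.3) = 101.5 − 16.52 = 84.98 dB.
hydraulic press: 95.1 − 20·log₁₀(17.8/3.4) = 95.1 − 14.38 = 80.72 dB.
packaged HVAC unit: 82.5 − 20·log₁₀(5.0/1.3) = 82.5 − 11.70 = 70.80 dB.
Σ 10^(L/10) = 4.452e+08 → L_total = 10·log₁₀(4.452e+08) = 86.49 dB.

86.5 dB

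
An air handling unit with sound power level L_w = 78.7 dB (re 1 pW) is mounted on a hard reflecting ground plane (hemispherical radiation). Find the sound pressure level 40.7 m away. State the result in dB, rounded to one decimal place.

38.5 dB

Free-field hemispherical radiation: L_p = L_w − 10·log₁₀(2π·r²), r = 40.7 m.
2π·r² = 1.041e+04 m², 10·log₁₀ of that is 40.174 dB.
L_p = 78.7 − 40.174 = 38.53 dB.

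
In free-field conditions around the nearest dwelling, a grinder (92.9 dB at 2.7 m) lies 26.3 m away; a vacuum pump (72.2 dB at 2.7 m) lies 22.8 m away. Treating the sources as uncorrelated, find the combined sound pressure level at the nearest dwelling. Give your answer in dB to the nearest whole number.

73 dB

Propagate each source to the receiver with L = L_ref − 20·log₁₀(r/r_ref), then add intensities.
grinder: 92.9 − 20·log₁₀(26.3/2.7) = 92.9 − 19.77 = 73.13 dB.
vacuum pump: 72.2 − 20·log₁₀(22.8/2.7) = 72.2 − 18.53 = 53.67 dB.
Σ 10^(L/10) = 2.078e+07 → L_total = 10·log₁₀(2.078e+07) = 73.18 dB.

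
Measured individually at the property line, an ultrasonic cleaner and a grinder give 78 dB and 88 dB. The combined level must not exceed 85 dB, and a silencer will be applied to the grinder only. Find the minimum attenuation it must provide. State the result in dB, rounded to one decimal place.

Everything except the grinder sums to 10^(78/10) = 6.310e+07 in linear terms, 78.00 dB.
To meet 85 dB overall, the treated grinder may contribute at most 10^(85/10) − 6.310e+07 = 2.531e+08, i.e. 84.03 dB.
So the grinder must be reduced from 88 to 84.03 dB: IL = 3.97 dB.

4.0 dB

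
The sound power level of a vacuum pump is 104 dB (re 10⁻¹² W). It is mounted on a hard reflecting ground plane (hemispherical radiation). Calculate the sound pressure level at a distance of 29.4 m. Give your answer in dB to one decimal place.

The power spreads over a hemisphere of area 2π·r², so L_p = L_w − 10·log₁₀(2π·r²).
2π·r² = 5431 m², 10·log₁₀ of that is 37.349 dB.
L_p = 104 − 37.349 = 66.65 dB.

66.7 dB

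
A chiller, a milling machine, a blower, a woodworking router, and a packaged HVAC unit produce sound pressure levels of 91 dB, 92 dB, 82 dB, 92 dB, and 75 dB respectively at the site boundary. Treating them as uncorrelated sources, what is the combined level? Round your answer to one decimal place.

96.6 dB

Incoherent sources combine by intensity addition: L_total = 10·log₁₀(Σ 10^(L_i/10)).
Σ 10^(L/10) = 10^(91/10) + 10^(92/10) + 10^(82/10) + 10^(92/10) + 10^(75/10) = 4.619e+09.
L_total = 10·log₁₀(4.619e+09) = 96.65 dB.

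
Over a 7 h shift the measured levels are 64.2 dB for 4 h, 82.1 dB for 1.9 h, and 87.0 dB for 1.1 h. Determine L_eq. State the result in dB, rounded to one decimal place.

80.9 dB

The energy average is taken in the linear domain: L_eq = 10·log₁₀[(Σ tᵢ·10^(Lᵢ/10))/T], T = 7 h.
Σ tᵢ·10^(Lᵢ/10) = 4·10^(64.2/10) + 1.9·10^(82.1/10) + 1.1·10^(87.0/10) = 8.700e+08.
L_eq = 10·log₁₀(8.700e+08/7) = 80.94 dB.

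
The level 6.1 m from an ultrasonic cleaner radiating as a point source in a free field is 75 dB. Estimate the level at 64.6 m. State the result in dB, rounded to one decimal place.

For a point source, L₂ = L₁ − 20·log₁₀(r₂/r₁).
L₂ = 75 − 20·log₁₀(64.6/6.1) = 75 − 20.498 = 54.50 dB.

54.5 dB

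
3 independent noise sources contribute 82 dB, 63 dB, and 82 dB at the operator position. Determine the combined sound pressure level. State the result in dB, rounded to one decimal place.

85.0 dB

Incoherent sources combine by intensity addition: L_total = 10·log₁₀(Σ 10^(L_i/10)).
Σ 10^(L/10) = 10^(82/10) + 10^(63/10) + 10^(82/10) = 3.190e+08.
L_total = 10·log₁₀(3.190e+08) = 85.04 dB.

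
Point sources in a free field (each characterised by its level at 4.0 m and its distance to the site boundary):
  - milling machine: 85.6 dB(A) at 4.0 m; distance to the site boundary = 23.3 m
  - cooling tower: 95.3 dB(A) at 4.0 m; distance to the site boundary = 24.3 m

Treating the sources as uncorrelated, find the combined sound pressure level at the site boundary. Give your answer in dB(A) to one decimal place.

80.1 dB(A)

First find each source's level at the receiver (point-source: −20·log₁₀(r/r_ref)), then combine on an intensity basis.
milling machine: 85.6 − 20·log₁₀(23.3/4.0) = 85.6 − 15.31 = 70.29 dB(A).
cooling tower: 95.3 − 20·log₁₀(24.3/4.0) = 95.3 − 15.67 = 79.63 dB(A).
Σ 10^(L/10) = 1.025e+08 → L_total = 10·log₁₀(1.025e+08) = 80.11 dB(A).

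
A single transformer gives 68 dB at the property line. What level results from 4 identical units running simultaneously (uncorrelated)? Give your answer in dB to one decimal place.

N identical incoherent sources raise the level by 10·log₁₀ N.
L_total = 68 + 10·log₁₀(4) = 68 + 6.021 = 74.02 dB.

74.0 dB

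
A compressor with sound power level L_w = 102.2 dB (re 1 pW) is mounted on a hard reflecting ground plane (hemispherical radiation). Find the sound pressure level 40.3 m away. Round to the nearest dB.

62 dB

Free-field hemispherical radiation: L_p = L_w − 10·log₁₀(2π·r²), r = 40.3 m.
2π·r² = 1.02e+04 m², 10·log₁₀ of that is 40.088 dB.
L_p = 102.2 − 40.088 = 62.11 dB.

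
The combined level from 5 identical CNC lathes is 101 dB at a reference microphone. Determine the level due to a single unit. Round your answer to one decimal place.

For N identical incoherent sources L_total = L₁ + 10·log₁₀ N, so L₁ = 101 − 10·log₁₀(5) = 101 − 6.990.

94.0 dB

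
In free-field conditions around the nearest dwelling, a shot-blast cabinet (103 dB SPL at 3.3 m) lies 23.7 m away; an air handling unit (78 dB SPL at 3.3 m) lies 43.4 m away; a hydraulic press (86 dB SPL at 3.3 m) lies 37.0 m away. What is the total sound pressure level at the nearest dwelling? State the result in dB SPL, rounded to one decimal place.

Propagate each source to the receiver with L = L_ref − 20·log₁₀(r/r_ref), then add intensities.
shot-blast cabinet: 103 − 20·log₁₀(23.7/3.3) = 103 − 17.12 = 85.88 dB SPL.
air handling unit: 78 − 20·log₁₀(43.4/3.3) = 78 − 22.38 = 55.62 dB SPL.
hydraulic press: 86 − 20·log₁₀(37.0/3.3) = 86 − 20.99 = 65.01 dB SPL.
Σ 10^(L/10) = 3.904e+08 → L_total = 10·log₁₀(3.904e+08) = 85.91 dB SPL.

85.9 dB SPL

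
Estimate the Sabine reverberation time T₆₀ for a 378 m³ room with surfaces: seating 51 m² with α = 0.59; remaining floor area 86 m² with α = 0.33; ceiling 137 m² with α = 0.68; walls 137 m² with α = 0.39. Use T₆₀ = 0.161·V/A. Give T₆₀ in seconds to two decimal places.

A = Σ Sᵢαᵢ = 51·0.59 + 86·0.33 + 137·0.68 + 137·0.39 = 205.06 m².
T₆₀ = 0.161 × 378 / 205.06 = 0.297 s.

0.30 s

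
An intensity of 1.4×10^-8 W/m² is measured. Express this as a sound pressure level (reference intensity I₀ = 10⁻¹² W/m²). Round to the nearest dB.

L = 10·log₁₀(I/I₀) = 10·log₁₀(1.4×10^-8/10⁻¹²) = 10·log₁₀(1.4×10^4).
L = 10·(0.1461 + 4) = 41.46 dB.

41 dB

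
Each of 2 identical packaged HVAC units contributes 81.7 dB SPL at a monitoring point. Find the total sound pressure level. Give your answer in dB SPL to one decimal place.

84.7 dB SPL

N identical incoherent sources raise the level by 10·log₁₀ N.
L_total = 81.7 + 10·log₁₀(2) = 81.7 + 3.010 = 84.71 dB SPL.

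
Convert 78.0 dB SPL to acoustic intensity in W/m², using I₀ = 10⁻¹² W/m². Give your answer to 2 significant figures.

6.3e-05 W/m²

I = I₀·10^(L/10) = 10⁻¹² × 10^(78.0/10) = 10^(-4.200).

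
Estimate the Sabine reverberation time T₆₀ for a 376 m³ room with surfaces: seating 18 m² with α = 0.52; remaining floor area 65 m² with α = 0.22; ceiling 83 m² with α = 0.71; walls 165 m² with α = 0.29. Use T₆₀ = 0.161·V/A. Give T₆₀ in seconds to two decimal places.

Summing Sᵢαᵢ: 18·0.52 + 65·0.22 + 83·0.71 + 165·0.29 = 130.44 m².
T₆₀ = 0.161 × 376 / 130.44 = 0.464 s.

0.46 s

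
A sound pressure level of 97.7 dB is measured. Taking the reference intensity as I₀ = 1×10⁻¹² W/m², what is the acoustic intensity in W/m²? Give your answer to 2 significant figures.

0.0059 W/m²

I/I₀ = 10^(97.7/10) = 5.888e+09, so I = 5.888e+09 × 10⁻¹² W/m².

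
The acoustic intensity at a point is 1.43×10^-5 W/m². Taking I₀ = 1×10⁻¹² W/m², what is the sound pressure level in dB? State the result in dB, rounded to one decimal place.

L = 10·log₁₀(I/I₀) = 10·log₁₀(1.43×10^-5/10⁻¹²) = 10·log₁₀(1.43×10^7).
L = 10·(0.1553 + 7) = 71.55 dB.

71.6 dB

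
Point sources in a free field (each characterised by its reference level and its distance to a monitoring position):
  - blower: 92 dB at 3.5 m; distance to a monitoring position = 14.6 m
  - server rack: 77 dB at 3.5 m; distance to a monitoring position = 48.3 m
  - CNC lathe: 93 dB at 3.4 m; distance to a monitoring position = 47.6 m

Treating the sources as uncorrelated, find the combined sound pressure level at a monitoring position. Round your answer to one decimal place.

Apply inverse-square spreading to bring every level to the receiver, then sum 10^(L/10).
blower: 92 − 20·log₁₀(14.6/3.5) = 92 − 12.41 = 79.59 dB.
server rack: 77 − 20·log₁₀(48.3/3.5) = 77 − 22.80 = 54.20 dB.
CNC lathe: 93 − 20·log₁₀(47.6/3.4) = 93 − 22.92 = 70.08 dB.
Σ 10^(L/10) = 1.015e+08 → L_total = 10·log₁₀(1.015e+08) = 80.07 dB.

80.1 dB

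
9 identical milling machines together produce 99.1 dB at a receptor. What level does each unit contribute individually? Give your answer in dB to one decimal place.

9 equal contributions raise the level by 10·log₁₀ 9 = 9.542 dB, so each unit alone gives 99.1 − 9.542.

89.6 dB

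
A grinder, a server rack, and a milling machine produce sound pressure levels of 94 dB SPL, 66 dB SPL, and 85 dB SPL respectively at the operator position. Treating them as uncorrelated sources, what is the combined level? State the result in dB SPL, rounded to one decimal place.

Incoherent sources combine by intensity addition: L_total = 10·log₁₀(Σ 10^(L_i/10)).
Σ 10^(L/10) = 10^(94/10) + 10^(66/10) + 10^(85/10) = 2.832e+09.
L_total = 10·log₁₀(2.832e+09) = 94.52 dB SPL.

94.5 dB SPL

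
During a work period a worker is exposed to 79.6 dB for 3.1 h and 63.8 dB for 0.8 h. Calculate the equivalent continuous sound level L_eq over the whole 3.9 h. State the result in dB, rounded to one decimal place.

L_eq = 10·log₁₀[(1/T)·Σ tᵢ·10^(Lᵢ/10)] with T = 3.9 h.
Σ tᵢ·10^(Lᵢ/10) = 3.1·10^(79.6/10) + 0.8·10^(63.8/10) = 2.846e+08.
L_eq = 10·log₁₀(2.846e+08/3.9) = 78.63 dB.

78.6 dB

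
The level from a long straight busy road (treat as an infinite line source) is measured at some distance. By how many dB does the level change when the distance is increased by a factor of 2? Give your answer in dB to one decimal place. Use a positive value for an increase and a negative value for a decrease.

-3.0 dB

Line-source spreading: ΔL = −10·log₁₀(r₂/r₁).
ΔL = −10·log₁₀(2) = -3.01 dB.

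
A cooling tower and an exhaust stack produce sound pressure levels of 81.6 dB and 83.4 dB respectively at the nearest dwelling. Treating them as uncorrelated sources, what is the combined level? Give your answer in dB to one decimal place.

85.6 dB

For uncorrelated sources the intensities add, so convert each level to linear form, sum, and take 10·log₁₀ of the total.
Σ 10^(L/10) = 10^(81.6/10) + 10^(83.4/10) = 3.633e+08.
L_total = 10·log₁₀(3.633e+08) = 85.60 dB.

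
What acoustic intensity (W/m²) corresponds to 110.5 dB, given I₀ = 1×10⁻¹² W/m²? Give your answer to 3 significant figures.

I/I₀ = 10^(110.5/10) = 1.122e+11, so I = 1.122e+11 × 10⁻¹² W/m².

0.112 W/m²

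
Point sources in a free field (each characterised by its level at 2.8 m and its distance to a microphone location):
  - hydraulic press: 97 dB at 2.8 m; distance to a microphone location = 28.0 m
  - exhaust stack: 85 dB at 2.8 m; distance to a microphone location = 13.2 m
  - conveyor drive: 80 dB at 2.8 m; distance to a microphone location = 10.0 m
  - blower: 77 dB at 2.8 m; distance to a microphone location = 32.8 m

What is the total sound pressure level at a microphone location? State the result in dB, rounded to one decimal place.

First find each source's level at the receiver (point-source: −20·log₁₀(r/r_ref)), then combine on an intensity basis.
hydraulic press: 97 − 20·log₁₀(28.0/2.8) = 97 − 20.00 = 77.00 dB.
exhaust stack: 85 − 20·log₁₀(13.2/2.8) = 85 − 13.47 = 71.53 dB.
conveyor drive: 80 − 20·log₁₀(10.0/2.8) = 80 − 11.06 = 68.94 dB.
blower: 77 − 20·log₁₀(32.8/2.8) = 77 − 21.37 = 55.63 dB.
Σ 10^(L/10) = 7.255e+07 → L_total = 10·log₁₀(7.255e+07) = 78.61 dB.

78.6 dB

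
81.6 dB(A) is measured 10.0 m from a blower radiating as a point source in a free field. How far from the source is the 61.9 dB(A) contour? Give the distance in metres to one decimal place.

Point-source spreading drops the level by 20·log₁₀(r₂/r₁); inverting, r₂/r₁ = 10^(ΔL/20).
r₂ = 10.0·10^((81.6−61.9)/20) = 10.0·10^(19.7/20) = 96.61 m.

96.6 m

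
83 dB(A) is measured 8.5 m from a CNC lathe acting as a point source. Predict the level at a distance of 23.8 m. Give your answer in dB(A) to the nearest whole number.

Point-source attenuation: ΔL = 20·log₁₀(r₂/r₁) = 20·log₁₀(23.8/8.5) = 8.943 dB.
L₂ = 83 − 20·log₁₀(23.8/8.5) = 83 − 8.943 = 74.06 dB(A).

74 dB(A)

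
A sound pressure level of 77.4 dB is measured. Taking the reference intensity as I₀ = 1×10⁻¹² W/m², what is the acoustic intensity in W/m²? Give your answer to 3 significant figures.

I = I₀·10^(L/10) = 10⁻¹² × 10^(77.4/10) = 10^(-4.260).

5.50e-05 W/m²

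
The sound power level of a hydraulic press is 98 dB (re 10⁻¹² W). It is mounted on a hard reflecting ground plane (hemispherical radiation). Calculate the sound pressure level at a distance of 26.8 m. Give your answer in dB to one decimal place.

Free-field hemispherical radiation: L_p = L_w − 10·log₁₀(2π·r²), r = 26.8 m.
2π·r² = 4513 m², 10·log₁₀ of that is 36.544 dB.
L_p = 98 − 36.544 = 61.46 dB.

61.5 dB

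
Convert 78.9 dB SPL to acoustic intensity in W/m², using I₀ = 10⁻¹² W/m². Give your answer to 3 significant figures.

I/I₀ = 10^(78.9/10) = 7.762e+07, so I = 7.762e+07 × 10⁻¹² W/m².

7.76e-05 W/m²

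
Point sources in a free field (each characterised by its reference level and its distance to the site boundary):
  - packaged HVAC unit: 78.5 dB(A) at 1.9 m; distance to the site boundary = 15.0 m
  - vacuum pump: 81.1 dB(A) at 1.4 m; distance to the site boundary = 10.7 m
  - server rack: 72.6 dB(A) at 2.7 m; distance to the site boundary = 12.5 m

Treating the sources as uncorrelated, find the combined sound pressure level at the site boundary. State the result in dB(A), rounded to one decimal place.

66.2 dB(A)

Apply inverse-square spreading to bring every level to the receiver, then sum 10^(L/10).
packaged HVAC unit: 78.5 − 20·log₁₀(15.0/1.9) = 78.5 − 17.95 = 60.55 dB(A).
vacuum pump: 81.1 − 20·log₁₀(10.7/1.4) = 81.1 − 17.67 = 63.43 dB(A).
server rack: 72.6 − 20·log₁₀(12.5/2.7) = 72.6 − 13.31 = 59.29 dB(A).
Σ 10^(L/10) = 4.190e+06 → L_total = 10·log₁₀(4.190e+06) = 66.22 dB(A).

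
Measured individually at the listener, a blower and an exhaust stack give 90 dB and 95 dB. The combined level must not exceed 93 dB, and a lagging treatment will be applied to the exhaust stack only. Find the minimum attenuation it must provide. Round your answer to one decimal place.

Fixed contribution from the other source: Σ 10^(L/10) = 10^(90/10) = 1.000e+09 (90.00 dB).
The limit corresponds to 10^(93/10) = 1.995e+09; subtracting the fixed part leaves 9.953e+08 for the exhaust stack, i.e. 89.98 dB.
So the exhaust stack must be reduced from 95 to 89.98 dB: IL = 5.02 dB.

5.0 dB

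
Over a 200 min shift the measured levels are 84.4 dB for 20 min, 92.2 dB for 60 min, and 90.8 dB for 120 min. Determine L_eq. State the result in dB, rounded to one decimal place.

Weight each interval's intensity by its duration and average over T = 200 min:
Σ tᵢ·10^(Lᵢ/10) = 20·10^(84.4/10) + 60·10^(92.2/10) + 120·10^(90.8/10) = 2.494e+11.
L_eq = 10·log₁₀(2.494e+11/200) = 90.96 dB.

91.0 dB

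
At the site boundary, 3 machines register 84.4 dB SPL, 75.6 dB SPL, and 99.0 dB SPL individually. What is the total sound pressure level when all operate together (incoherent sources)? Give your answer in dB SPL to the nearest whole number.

99 dB SPL

Incoherent sources combine by intensity addition: L_total = 10·log₁₀(Σ 10^(L_i/10)).
Σ 10^(L/10) = 10^(84.4/10) + 10^(75.6/10) + 10^(99.0/10) = 8.255e+09.
L_total = 10·log₁₀(8.255e+09) = 99.17 dB SPL.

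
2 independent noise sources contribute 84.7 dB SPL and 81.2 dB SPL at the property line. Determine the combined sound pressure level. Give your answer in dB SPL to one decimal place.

Incoherent sources combine by intensity addition: L_total = 10·log₁₀(Σ 10^(L_i/10)).
Σ 10^(L/10) = 10^(84.7/10) + 10^(81.2/10) = 4.269e+08.
L_total = 10·log₁₀(4.269e+08) = 86.30 dB SPL.

86.3 dB SPL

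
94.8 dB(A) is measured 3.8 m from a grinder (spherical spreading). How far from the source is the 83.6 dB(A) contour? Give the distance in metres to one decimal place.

Point-source spreading drops the level by 20·log₁₀(r₂/r₁); inverting, r₂/r₁ = 10^(ΔL/20).
r₂ = 3.8·10^((94.8−83.6)/20) = 3.8·10^(11.2/20) = 13.80 m.

13.8 m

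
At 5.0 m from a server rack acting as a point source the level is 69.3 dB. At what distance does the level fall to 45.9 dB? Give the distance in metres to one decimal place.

74.0 m

For a point source L₁ − L₂ = 20·log₁₀(r₂/r₁), so r₂ = r₁·10^((L₁−L₂)/20).
r₂ = 5.0·10^((69.3−45.9)/20) = 5.0·10^(23.4/20) = 73.96 m.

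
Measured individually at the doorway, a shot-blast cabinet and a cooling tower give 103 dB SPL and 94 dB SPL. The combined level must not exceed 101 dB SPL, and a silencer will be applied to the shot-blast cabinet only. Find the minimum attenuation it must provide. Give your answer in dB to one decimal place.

The untreated sources together contribute 10^(94/10) = 2.512e+09, i.e. 94.00 dB SPL.
To meet 101 dB SPL overall, the treated shot-blast cabinet may contribute at most 10^(101/10) − 2.512e+09 = 1.008e+10, i.e. 100.03 dB SPL.
Required insertion loss = 103 − 100.03 = 2.97 dB.

3.0 dB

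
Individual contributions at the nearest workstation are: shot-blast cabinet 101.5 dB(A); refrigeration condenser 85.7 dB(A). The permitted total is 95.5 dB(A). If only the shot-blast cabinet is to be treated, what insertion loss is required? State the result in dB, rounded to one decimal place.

Fixed contribution from the other source: Σ 10^(L/10) = 10^(85.7/10) = 3.715e+08 (85.70 dB(A)).
To meet 95.5 dB(A) overall, the treated shot-blast cabinet may contribute at most 10^(95.5/10) − 3.715e+08 = 3.177e+09, i.e. 95.02 dB(A).
Required insertion loss = 101.5 − 95.02 = 6.48 dB.

6.5 dB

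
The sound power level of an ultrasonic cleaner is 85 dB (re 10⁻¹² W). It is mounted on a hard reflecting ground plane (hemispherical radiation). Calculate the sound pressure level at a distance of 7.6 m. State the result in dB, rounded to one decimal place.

L_p = L_w − 10·log₁₀(2π·r²) with r = 7.6 m.
2π·r² = 362.9 m², 10·log₁₀ of that is 25.598 dB.
L_p = 85 − 25.598 = 59.40 dB.

59.4 dB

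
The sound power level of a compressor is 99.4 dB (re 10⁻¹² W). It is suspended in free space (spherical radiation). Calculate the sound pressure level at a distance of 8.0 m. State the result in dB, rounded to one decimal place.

70.3 dB

L_p = L_w − 10·log₁₀(4π·r²) with r = 8.0 m.
4π·r² = 804.2 m², 10·log₁₀ of that is 29.054 dB.
L_p = 99.4 − 29.054 = 70.35 dB.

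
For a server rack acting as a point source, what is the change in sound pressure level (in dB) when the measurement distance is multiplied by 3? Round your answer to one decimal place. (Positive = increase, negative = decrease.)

-9.5 dB

Point-source spreading: ΔL = −20·log₁₀(r₂/r₁).
ΔL = −20·log₁₀(3) = -9.54 dB.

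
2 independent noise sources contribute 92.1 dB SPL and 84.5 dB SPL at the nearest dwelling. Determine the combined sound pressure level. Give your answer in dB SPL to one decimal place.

92.8 dB SPL

For uncorrelated sources the intensities add, so convert each level to linear form, sum, and take 10·log₁₀ of the total.
Σ 10^(L/10) = 10^(92.1/10) + 10^(84.5/10) = 1.904e+09.
L_total = 10·log₁₀(1.904e+09) = 92.80 dB SPL.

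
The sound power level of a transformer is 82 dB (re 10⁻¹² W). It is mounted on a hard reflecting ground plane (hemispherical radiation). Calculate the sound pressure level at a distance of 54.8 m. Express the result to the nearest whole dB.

39 dB

L_p = L_w − 10·log₁₀(2π·r²) with r = 54.8 m.
2π·r² = 1.887e+04 m², 10·log₁₀ of that is 42.757 dB.
L_p = 82 − 42.757 = 39.24 dB.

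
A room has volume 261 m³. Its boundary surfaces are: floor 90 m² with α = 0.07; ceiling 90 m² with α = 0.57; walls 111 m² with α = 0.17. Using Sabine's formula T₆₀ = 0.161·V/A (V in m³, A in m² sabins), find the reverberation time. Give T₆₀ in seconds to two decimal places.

A = Σ Sᵢαᵢ = 90·0.07 + 90·0.57 + 111·0.17 = 76.47 m².
T₆₀ = 0.161·V/A = 0.161·261/76.47 = 0.550 s.

0.55 s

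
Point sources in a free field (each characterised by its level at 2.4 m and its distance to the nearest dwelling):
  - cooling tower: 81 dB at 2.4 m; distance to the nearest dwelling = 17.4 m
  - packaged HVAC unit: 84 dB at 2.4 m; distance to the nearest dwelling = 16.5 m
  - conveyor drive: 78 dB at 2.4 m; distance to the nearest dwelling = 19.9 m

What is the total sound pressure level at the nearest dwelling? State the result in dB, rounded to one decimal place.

69.4 dB

First find each source's level at the receiver (point-source: −20·log₁₀(r/r_ref)), then combine on an intensity basis.
cooling tower: 81 − 20·log₁₀(17.4/2.4) = 81 − 17.21 = 63.79 dB.
packaged HVAC unit: 84 − 20·log₁₀(16.5/2.4) = 84 − 16.75 = 67.25 dB.
conveyor drive: 78 − 20·log₁₀(19.9/2.4) = 78 − 18.37 = 59.63 dB.
Σ 10^(L/10) = 8.627e+06 → L_total = 10·log₁₀(8.627e+06) = 69.36 dB.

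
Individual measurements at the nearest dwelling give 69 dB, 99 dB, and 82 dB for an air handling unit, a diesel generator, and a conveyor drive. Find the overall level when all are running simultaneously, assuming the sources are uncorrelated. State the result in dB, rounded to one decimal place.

For uncorrelated sources the intensities add, so convert each level to linear form, sum, and take 10·log₁₀ of the total.
Σ 10^(L/10) = 10^(69/10) + 10^(99/10) + 10^(82/10) = 8.110e+09.
L_total = 10·log₁₀(8.110e+09) = 99.09 dB.

99.1 dB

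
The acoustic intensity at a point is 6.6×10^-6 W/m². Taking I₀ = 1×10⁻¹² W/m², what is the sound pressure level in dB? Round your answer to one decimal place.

68.2 dB

Dividing by I₀ shifts the exponent by 12: I/I₀ = 6.6×10^6.
L = 10·(0.8195 + 6) = 68.20 dB.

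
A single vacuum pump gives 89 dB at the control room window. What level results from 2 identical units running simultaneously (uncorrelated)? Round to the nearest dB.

N identical incoherent sources raise the level by 10·log₁₀ N.
L_total = 89 + 10·log₁₀(2) = 89 + 3.010 = 92.01 dB.

92 dB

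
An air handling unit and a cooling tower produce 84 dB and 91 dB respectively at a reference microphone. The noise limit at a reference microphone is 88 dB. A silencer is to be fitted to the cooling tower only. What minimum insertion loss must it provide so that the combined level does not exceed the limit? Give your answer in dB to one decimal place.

5.2 dB

Fixed contribution from the other source: Σ 10^(L/10) = 10^(84/10) = 2.512e+08 (84.00 dB).
The limit corresponds to 10^(88/10) = 6.310e+08; subtracting the fixed part leaves 3.798e+08 for the cooling tower, i.e. 85.80 dB.
So the cooling tower must be reduced from 91 to 85.80 dB: IL = 5.20 dB.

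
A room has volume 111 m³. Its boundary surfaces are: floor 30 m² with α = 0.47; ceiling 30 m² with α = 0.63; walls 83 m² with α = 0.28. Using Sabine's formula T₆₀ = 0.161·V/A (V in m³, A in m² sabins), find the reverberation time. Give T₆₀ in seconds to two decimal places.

0.32 s

A = Σ Sᵢαᵢ = 30·0.47 + 30·0.63 + 83·0.28 = 56.24 m².
T₆₀ = 0.161·V/A = 0.161·111/56.24 = 0.318 s.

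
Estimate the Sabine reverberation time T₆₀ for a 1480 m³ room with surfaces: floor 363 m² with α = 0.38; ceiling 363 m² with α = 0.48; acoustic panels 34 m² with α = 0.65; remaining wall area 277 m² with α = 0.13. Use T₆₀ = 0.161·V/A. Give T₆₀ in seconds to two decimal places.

Total absorption A = 363·0.38 + 363·0.48 + 34·0.65 + 277·0.13 = 370.29 m² sabins.
T₆₀ = 0.161·V/A = 0.161·1480/370.29 = 0.643 s.

0.64 s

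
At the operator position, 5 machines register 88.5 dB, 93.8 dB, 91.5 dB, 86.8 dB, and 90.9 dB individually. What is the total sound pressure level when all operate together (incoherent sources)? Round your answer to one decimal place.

97.9 dB

Incoherent sources combine by intensity addition: L_total = 10·log₁₀(Σ 10^(L_i/10)).
Σ 10^(L/10) = 10^(88.5/10) + 10^(93.8/10) + 10^(91.5/10) + 10^(86.8/10) + 10^(90.9/10) = 6.228e+09.
L_total = 10·log₁₀(6.228e+09) = 97.94 dB.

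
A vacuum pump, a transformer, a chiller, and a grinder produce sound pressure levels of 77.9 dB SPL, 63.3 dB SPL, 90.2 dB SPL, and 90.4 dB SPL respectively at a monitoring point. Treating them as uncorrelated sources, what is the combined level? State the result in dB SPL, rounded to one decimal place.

For uncorrelated sources the intensities add, so convert each level to linear form, sum, and take 10·log₁₀ of the total.
Σ 10^(L/10) = 10^(77.9/10) + 10^(63.3/10) + 10^(90.2/10) + 10^(90.4/10) = 2.207e+09.
L_total = 10·log₁₀(2.207e+09) = 93.44 dB SPL.

93.4 dB SPL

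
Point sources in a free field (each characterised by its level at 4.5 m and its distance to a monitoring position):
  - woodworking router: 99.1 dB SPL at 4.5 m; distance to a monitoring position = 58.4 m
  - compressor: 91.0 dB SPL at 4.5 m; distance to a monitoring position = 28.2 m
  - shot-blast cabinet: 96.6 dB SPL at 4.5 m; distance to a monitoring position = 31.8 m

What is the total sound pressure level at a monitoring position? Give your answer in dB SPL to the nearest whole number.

82 dB SPL

Apply inverse-square spreading to bring every level to the receiver, then sum 10^(L/10).
woodworking router: 99.1 − 20·log₁₀(58.4/4.5) = 99.1 − 22.26 = 76.84 dB SPL.
compressor: 91.0 − 20·log₁₀(28.2/4.5) = 91.0 − 15.94 = 75.06 dB SPL.
shot-blast cabinet: 96.6 − 20·log₁₀(31.8/4.5) = 96.6 − 16.98 = 79.62 dB SPL.
Σ 10^(L/10) = 1.719e+08 → L_total = 10·log₁₀(1.719e+08) = 82.35 dB SPL.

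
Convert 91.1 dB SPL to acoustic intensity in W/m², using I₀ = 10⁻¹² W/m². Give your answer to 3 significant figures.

0.00129 W/m²

L = 10·log₁₀(I/I₀) ⇒ I = I₀·10^(L/10) = 10⁻¹² × 10^9.11.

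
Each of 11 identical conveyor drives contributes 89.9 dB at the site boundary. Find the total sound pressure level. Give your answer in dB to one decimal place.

N identical incoherent sources raise the level by 10·log₁₀ N.
L_total = 89.9 + 10·log₁₀(11) = 89.9 + 10.414 = 100.31 dB.

100.3 dB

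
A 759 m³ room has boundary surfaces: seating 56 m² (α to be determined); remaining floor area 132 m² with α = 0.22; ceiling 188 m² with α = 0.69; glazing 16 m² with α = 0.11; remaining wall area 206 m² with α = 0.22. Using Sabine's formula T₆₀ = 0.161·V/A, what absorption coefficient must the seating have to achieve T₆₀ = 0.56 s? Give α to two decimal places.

0.22

A = 0.161·V/T₆₀ = 0.161·759/0.56 = 218.21 m² sabins.
Absorption from the other surfaces = 132·0.22 + 188·0.69 + 16·0.11 + 206·0.22 = 205.84 m², so the seating must supply 12.37 m² over 56 m².
α = 12.37/56 = 0.221.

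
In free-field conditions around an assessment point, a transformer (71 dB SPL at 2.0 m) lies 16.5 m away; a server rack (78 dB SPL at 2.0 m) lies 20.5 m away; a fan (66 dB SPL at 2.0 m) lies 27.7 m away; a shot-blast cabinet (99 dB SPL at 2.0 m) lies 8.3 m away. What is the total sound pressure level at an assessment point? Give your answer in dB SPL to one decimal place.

86.6 dB SPL

Apply inverse-square spreading to bring every level to the receiver, then sum 10^(L/10).
transformer: 71 − 20·log₁₀(16.5/2.0) = 71 − 18.33 = 52.67 dB SPL.
server rack: 78 − 20·log₁₀(20.5/2.0) = 78 − 20.21 = 57.79 dB SPL.
fan: 66 − 20·log₁₀(27.7/2.0) = 66 − 22.83 = 43.17 dB SPL.
shot-blast cabinet: 99 − 20·log₁₀(8.3/2.0) = 99 − 12.36 = 86.64 dB SPL.
Σ 10^(L/10) = 4.620e+08 → L_total = 10·log₁₀(4.620e+08) = 86.65 dB SPL.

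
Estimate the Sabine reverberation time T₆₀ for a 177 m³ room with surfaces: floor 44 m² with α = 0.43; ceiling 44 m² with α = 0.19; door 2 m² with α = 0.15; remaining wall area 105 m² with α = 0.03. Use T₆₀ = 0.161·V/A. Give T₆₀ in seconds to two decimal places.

0.93 s

Summing Sᵢαᵢ: 44·0.43 + 44·0.19 + 2·0.15 + 105·0.03 = 30.73 m².
T₆₀ = 0.161·V/A = 0.161·177/30.73 = 0.927 s.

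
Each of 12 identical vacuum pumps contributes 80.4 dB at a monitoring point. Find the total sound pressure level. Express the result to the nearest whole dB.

With 12 equal, uncorrelated contributions the intensity is 12× that of one unit, giving a rise of 10·log₁₀ 12.
L_total = 80.4 + 10·log₁₀(12) = 80.4 + 10.792 = 91.19 dB.

91 dB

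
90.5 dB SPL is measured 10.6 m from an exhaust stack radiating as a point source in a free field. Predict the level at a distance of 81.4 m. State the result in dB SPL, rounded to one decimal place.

Spherical spreading from a point source gives a 20·log₁₀(r₂/r₁) drop.
L₂ = 90.5 − 20·log₁₀(81.4/10.6) = 90.5 − 17.706 = 72.79 dB SPL.

72.8 dB SPL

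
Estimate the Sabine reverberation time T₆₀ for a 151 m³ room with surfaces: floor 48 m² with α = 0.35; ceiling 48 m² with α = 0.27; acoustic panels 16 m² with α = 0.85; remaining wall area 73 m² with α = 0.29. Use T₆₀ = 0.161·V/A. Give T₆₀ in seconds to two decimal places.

Total absorption A = 48·0.35 + 48·0.27 + 16·0.85 + 73·0.29 = 64.53 m² sabins.
T₆₀ = 0.161·V/A = 0.161·151/64.53 = 0.377 s.

0.38 s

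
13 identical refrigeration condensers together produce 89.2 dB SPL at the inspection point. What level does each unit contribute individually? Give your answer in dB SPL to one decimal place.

78.1 dB SPL

Dividing the total intensity by 13 lowers the level by 10·log₁₀ 13 = 11.139 dB: L₁ = 89.2 − 11.139.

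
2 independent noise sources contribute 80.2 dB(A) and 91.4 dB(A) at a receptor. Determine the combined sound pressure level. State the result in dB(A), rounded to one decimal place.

91.7 dB(A)

For uncorrelated sources the intensities add, so convert each level to linear form, sum, and take 10·log₁₀ of the total.
Σ 10^(L/10) = 10^(80.2/10) + 10^(91.4/10) = 1.485e+09.
L_total = 10·log₁₀(1.485e+09) = 91.72 dB(A).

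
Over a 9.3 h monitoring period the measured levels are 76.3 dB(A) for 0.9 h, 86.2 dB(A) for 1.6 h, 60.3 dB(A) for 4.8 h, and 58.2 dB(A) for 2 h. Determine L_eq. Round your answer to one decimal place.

Weight each interval's intensity by its duration and average over T = 9.3 h:
Σ tᵢ·10^(Lᵢ/10) = 0.9·10^(76.3/10) + 1.6·10^(86.2/10) + 4.8·10^(60.3/10) + 2·10^(58.2/10) = 7.118e+08.
L_eq = 10·log₁₀(7.118e+08/9.3) = 78.84 dB(A).

78.8 dB(A)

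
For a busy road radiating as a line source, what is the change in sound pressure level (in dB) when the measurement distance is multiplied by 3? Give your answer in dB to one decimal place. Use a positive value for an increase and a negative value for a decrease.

-4.8 dB

Line-source spreading: ΔL = −10·log₁₀(r₂/r₁).
ΔL = −10·log₁₀(3) = -4.77 dB.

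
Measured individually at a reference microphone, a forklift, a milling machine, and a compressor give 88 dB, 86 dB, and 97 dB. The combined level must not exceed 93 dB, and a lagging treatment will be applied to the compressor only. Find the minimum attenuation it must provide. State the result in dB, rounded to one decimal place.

7.1 dB

Fixed contribution from the other sources: Σ 10^(L/10) = 10^(88/10) + 10^(86/10) = 1.029e+09 (90.12 dB).
The limit corresponds to 10^(93/10) = 1.995e+09; subtracting the fixed part leaves 9.662e+08 for the compressor, i.e. 89.85 dB.
Required insertion loss = 97 − 89.85 = 7.15 dB.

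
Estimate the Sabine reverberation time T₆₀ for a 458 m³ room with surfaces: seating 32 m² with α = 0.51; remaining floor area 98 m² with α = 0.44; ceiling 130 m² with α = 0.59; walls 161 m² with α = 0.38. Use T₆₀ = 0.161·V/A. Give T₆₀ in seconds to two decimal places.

A = Σ Sᵢαᵢ = 32·0.51 + 98·0.44 + 130·0.59 + 161·0.38 = 197.32 m².
T₆₀ = 0.161 × 458 / 197.32 = 0.374 s.

0.37 s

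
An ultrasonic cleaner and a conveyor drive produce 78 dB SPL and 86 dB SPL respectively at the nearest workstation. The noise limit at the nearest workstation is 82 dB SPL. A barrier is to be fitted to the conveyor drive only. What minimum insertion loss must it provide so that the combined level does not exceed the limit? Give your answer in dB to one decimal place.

The untreated sources together contribute 10^(78/10) = 6.310e+07, i.e. 78.00 dB SPL.
The limit corresponds to 10^(82/10) = 1.585e+08; subtracting the fixed part leaves 9.539e+07 for the conveyor drive, i.e. 79.80 dB SPL.
So the conveyor drive must be reduced from 86 to 79.80 dB SPL: IL = 6.20 dB.

6.2 dB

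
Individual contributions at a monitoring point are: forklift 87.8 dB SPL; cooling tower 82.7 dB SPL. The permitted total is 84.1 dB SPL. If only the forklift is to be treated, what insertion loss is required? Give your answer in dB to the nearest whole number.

Everything except the forklift sums to 10^(82.7/10) = 1.862e+08 in linear terms, 82.70 dB SPL.
The limit corresponds to 10^(84.1/10) = 2.570e+08; subtracting the fixed part leaves 7.083e+07 for the forklift, i.e. 78.50 dB SPL.
Required insertion loss = 87.8 − 78.50 = 9.30 dB.

9 dB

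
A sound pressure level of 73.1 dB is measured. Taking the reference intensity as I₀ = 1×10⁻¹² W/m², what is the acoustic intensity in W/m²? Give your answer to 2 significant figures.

2.0e-05 W/m²

I/I₀ = 10^(73.1/10) = 2.042e+07, so I = 2.042e+07 × 10⁻¹² W/m².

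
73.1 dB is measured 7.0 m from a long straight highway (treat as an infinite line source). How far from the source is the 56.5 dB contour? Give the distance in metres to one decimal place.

320.0 m

Line-source spreading drops the level by 10·log₁₀(r₂/r₁); inverting, r₂/r₁ = 10^(ΔL/10).
r₂ = 7.0·10^((73.1−56.5)/10) = 7.0·10^(16.6/10) = 319.96 m.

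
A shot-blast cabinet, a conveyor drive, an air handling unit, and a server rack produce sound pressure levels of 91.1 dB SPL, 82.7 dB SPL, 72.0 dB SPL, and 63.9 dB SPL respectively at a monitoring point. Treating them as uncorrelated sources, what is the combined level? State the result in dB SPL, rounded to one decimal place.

For uncorrelated sources the intensities add, so convert each level to linear form, sum, and take 10·log₁₀ of the total.
Σ 10^(L/10) = 10^(91.1/10) + 10^(82.7/10) + 10^(72.0/10) + 10^(63.9/10) = 1.493e+09.
L_total = 10·log₁₀(1.493e+09) = 91.74 dB SPL.

91.7 dB SPL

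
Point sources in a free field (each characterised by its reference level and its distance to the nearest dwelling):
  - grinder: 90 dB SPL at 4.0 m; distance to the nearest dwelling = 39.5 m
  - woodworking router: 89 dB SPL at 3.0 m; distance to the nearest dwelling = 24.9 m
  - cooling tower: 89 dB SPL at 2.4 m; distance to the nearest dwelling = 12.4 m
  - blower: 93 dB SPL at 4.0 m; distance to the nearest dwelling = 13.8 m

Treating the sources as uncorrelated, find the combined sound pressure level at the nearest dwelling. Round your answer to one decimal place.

83.4 dB SPL

Propagate each source to the receiver with L = L_ref − 20·log₁₀(r/r_ref), then add intensities.
grinder: 90 − 20·log₁₀(39.5/4.0) = 90 − 19.89 = 70.11 dB SPL.
woodworking router: 89 − 20·log₁₀(24.9/3.0) = 89 − 18.38 = 70.62 dB SPL.
cooling tower: 89 − 20·log₁₀(12.4/2.4) = 89 − 14.26 = 74.74 dB SPL.
blower: 93 − 20·log₁₀(13.8/4.0) = 93 − 10.76 = 82.24 dB SPL.
Σ 10^(L/10) = 2.192e+08 → L_total = 10·log₁₀(2.192e+08) = 83.41 dB SPL.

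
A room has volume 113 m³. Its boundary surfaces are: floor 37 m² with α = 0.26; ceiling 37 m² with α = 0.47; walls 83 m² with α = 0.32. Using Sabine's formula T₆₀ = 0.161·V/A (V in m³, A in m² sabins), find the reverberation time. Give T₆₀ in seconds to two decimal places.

0.34 s

A = Σ Sᵢαᵢ = 37·0.26 + 37·0.47 + 83·0.32 = 53.57 m².
T₆₀ = 0.161·V/A = 0.161·113/53.57 = 0.340 s.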